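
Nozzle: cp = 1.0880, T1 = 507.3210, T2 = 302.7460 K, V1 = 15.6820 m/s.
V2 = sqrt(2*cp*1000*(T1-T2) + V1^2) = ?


dT = 204.5750 K
2*cp*1000*dT = 445155.2000
V1^2 = 245.9251
V2 = sqrt(445401.1251) = 667.3838 m/s

667.3838 m/s


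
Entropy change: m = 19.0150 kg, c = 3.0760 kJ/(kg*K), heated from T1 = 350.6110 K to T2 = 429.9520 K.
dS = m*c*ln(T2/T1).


T2/T1 = 1.2263
ln(T2/T1) = 0.2040
dS = 19.0150 * 3.0760 * 0.2040 = 11.9318 kJ/K

11.9318 kJ/K


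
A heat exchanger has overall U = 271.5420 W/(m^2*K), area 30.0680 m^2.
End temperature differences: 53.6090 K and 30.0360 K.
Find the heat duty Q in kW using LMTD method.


LMTD = 40.6908 K
Q = 271.5420 * 30.0680 * 40.6908 = 332229.0938 W = 332.2291 kW

332.2291 kW


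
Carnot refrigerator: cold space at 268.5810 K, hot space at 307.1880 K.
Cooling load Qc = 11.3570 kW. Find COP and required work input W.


COP = 268.5810 / 38.6070 = 6.9568
W = 11.3570 / 6.9568 = 1.6325 kW

COP = 6.9568, W = 1.6325 kW


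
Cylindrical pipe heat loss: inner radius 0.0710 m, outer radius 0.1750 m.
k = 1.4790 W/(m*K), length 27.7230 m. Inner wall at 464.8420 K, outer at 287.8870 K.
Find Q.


dT = 176.9550 K
ln(ro/ri) = 0.9021
Q = 2*pi*1.4790*27.7230*176.9550 / 0.9021 = 50535.1417 W

50535.1417 W


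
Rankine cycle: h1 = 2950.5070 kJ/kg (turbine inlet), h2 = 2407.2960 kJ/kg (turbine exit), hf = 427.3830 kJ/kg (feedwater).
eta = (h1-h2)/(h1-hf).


W = 543.2110 kJ/kg
Q_in = 2523.1240 kJ/kg
eta = 0.2153 = 21.5293%

eta = 21.5293%


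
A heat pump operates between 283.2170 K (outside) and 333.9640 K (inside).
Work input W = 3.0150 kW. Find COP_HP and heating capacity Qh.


COP = 333.9640 / 50.7470 = 6.5810
Qh = 6.5810 * 3.0150 = 19.8416 kW

COP = 6.5810, Qh = 19.8416 kW


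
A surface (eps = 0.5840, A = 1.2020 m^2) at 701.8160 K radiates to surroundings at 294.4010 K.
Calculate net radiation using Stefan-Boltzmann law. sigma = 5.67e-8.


T^4 = 2.4260e+11
Tsurr^4 = 7.5120e+09
Q = 0.5840 * 5.67e-8 * 1.2020 * 2.3509e+11 = 9356.9244 W

9356.9244 W


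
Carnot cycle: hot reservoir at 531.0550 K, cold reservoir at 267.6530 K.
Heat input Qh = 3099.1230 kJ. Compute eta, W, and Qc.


eta = 1 - 267.6530/531.0550 = 0.4960
W = 0.4960 * 3099.1230 = 1537.1575 kJ
Qc = 3099.1230 - 1537.1575 = 1561.9655 kJ

eta = 49.5998%, W = 1537.1575 kJ, Qc = 1561.9655 kJ


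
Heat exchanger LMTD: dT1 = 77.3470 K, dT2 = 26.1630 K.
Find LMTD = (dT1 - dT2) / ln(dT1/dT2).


dT1/dT2 = 2.9564
ln(dT1/dT2) = 1.0840
LMTD = 51.1840 / 1.0840 = 47.2196 K

47.2196 K


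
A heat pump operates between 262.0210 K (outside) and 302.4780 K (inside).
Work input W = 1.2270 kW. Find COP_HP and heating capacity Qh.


COP = 302.4780 / 40.4570 = 7.4765
Qh = 7.4765 * 1.2270 = 9.1737 kW

COP = 7.4765, Qh = 9.1737 kW


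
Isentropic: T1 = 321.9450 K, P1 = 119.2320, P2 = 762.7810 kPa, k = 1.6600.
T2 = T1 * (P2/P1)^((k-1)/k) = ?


(k-1)/k = 0.3976
(P2/P1)^exp = 2.0915
T2 = 321.9450 * 2.0915 = 673.3522 K

673.3522 K


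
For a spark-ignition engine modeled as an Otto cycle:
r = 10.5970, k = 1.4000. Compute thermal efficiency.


r^(k-1) = 2.5708
eta = 1 - 1/2.5708 = 0.6110 = 61.1020%

61.1020%


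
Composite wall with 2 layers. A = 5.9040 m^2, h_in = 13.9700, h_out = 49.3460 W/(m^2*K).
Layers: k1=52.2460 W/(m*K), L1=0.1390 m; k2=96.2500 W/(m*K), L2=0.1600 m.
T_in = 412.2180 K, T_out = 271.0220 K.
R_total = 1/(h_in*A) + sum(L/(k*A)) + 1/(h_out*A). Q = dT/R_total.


R_conv_in = 1/(13.9700*5.9040) = 0.0121
R_1 = 0.1390/(52.2460*5.9040) = 0.0005
R_2 = 0.1600/(96.2500*5.9040) = 0.0003
R_conv_out = 1/(49.3460*5.9040) = 0.0034
R_total = 0.0163 K/W
Q = 141.1960 / 0.0163 = 8668.2170 W

R_total = 0.0163 K/W, Q = 8668.2170 W


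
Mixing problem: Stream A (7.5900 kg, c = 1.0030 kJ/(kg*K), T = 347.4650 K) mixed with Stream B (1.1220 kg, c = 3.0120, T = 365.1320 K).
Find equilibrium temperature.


num = 3879.1216
den = 10.9922
Tf = 352.8966 K

352.8966 K


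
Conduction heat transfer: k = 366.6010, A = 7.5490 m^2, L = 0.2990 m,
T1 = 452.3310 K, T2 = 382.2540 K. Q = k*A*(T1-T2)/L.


dT = 70.0770 K
Q = 366.6010 * 7.5490 * 70.0770 / 0.2990 = 648615.5909 W

648615.5909 W


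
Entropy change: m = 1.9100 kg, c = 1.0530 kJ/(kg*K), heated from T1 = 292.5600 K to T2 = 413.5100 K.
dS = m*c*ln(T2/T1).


T2/T1 = 1.4134
ln(T2/T1) = 0.3460
dS = 1.9100 * 1.0530 * 0.3460 = 0.6959 kJ/K

0.6959 kJ/K


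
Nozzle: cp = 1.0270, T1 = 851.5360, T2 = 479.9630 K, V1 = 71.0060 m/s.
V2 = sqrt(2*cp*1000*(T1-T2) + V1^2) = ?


dT = 371.5730 K
2*cp*1000*dT = 763210.9420
V1^2 = 5041.8520
V2 = sqrt(768252.7940) = 876.5003 m/s

876.5003 m/s


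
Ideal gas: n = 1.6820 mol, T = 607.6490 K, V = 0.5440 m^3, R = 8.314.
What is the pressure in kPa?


P = nRT/V = 1.6820 * 8.314 * 607.6490 / 0.5440
= 8497.4535 / 0.5440 = 15620.3190 Pa = 15.6203 kPa

15.6203 kPa


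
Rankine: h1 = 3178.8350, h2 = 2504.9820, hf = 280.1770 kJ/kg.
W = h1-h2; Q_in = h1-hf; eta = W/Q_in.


W = 673.8530 kJ/kg
Q_in = 2898.6580 kJ/kg
eta = 0.2325 = 23.2471%

eta = 23.2471%


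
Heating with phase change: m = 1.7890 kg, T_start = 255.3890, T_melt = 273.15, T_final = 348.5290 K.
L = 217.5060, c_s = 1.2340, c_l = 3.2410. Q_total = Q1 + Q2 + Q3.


Q1 (sensible, solid) = 1.7890 * 1.2340 * 17.7610 = 39.2096 kJ
Q2 (latent) = 1.7890 * 217.5060 = 389.1182 kJ
Q3 (sensible, liquid) = 1.7890 * 3.2410 * 75.3790 = 437.0587 kJ
Q_total = 865.3866 kJ

865.3866 kJ


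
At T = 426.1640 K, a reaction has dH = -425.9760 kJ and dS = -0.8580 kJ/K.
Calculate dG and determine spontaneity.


T*dS = 426.1640 * -0.8580 = -365.6487 kJ
dG = -425.9760 + 365.6487 = -60.3273 kJ (spontaneous)

dG = -60.3273 kJ, spontaneous


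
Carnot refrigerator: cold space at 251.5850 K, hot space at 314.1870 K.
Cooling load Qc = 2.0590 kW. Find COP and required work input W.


COP = 251.5850 / 62.6020 = 4.0188
W = 2.0590 / 4.0188 = 0.5123 kW

COP = 4.0188, W = 0.5123 kW


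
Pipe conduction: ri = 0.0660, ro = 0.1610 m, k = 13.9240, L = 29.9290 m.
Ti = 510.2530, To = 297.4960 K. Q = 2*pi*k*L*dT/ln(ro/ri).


dT = 212.7570 K
ln(ro/ri) = 0.8917
Q = 2*pi*13.9240*29.9290*212.7570 / 0.8917 = 624707.9211 W

624707.9211 W


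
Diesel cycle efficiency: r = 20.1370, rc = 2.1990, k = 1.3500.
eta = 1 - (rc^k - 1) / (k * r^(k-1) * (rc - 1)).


r^(k-1) = 2.8602
rc^k = 2.8974
eta = 0.5902 = 59.0173%

59.0173%


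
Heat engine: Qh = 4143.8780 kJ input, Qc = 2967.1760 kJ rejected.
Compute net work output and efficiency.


W = 4143.8780 - 2967.1760 = 1176.7020 kJ
eta = 1176.7020 / 4143.8780 = 0.2840 = 28.3962%

W = 1176.7020 kJ, eta = 28.3962%


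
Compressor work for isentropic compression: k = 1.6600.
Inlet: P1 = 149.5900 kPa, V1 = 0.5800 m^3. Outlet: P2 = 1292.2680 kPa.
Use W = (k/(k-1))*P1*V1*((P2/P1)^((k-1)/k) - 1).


(k-1)/k = 0.3976
(P2/P1)^exp = 2.3568
W = 2.5152 * 149.5900 * 0.5800 * (2.3568 - 1) = 296.0819 kJ

296.0819 kJ


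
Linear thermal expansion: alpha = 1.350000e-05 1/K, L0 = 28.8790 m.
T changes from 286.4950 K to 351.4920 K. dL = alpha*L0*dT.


dT = 64.9970 K
dL = 1.350000e-05 * 28.8790 * 64.9970 = 0.025340 m
L_final = 28.904340 m

dL = 0.025340 m


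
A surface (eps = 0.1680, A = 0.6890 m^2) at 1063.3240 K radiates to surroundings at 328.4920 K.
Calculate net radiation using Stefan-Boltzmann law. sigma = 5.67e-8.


T^4 = 1.2784e+12
Tsurr^4 = 1.1644e+10
Q = 0.1680 * 5.67e-8 * 0.6890 * 1.2667e+12 = 8313.8125 W

8313.8125 W


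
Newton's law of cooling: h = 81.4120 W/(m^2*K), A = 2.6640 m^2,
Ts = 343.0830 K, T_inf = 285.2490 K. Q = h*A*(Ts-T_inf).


dT = 57.8340 K
Q = 81.4120 * 2.6640 * 57.8340 = 12543.1286 W

12543.1286 W


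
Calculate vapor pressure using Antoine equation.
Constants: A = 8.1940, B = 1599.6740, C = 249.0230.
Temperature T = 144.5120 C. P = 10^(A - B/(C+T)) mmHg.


C+T = 393.5350
B/(C+T) = 4.0649
log10(P) = 8.1940 - 4.0649 = 4.1291
P = 10^4.1291 = 13462.2087 mmHg

13462.2087 mmHg


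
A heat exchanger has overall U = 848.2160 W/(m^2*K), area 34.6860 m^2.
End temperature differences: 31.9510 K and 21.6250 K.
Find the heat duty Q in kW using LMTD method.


LMTD = 26.4530 K
Q = 848.2160 * 34.6860 * 26.4530 = 778278.0910 W = 778.2781 kW

778.2781 kW


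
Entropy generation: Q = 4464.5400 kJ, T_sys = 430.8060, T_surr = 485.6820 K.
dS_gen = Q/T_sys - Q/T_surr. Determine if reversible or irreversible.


dS_sys = 4464.5400/430.8060 = 10.3632 kJ/K
dS_surr = -4464.5400/485.6820 = -9.1923 kJ/K
dS_gen = 10.3632 - 9.1923 = 1.1709 kJ/K (irreversible)

dS_gen = 1.1709 kJ/K, irreversible


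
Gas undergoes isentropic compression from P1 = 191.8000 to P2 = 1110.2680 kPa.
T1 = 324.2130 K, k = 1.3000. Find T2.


(k-1)/k = 0.2308
(P2/P1)^exp = 1.4996
T2 = 324.2130 * 1.4996 = 486.1947 K

486.1947 K


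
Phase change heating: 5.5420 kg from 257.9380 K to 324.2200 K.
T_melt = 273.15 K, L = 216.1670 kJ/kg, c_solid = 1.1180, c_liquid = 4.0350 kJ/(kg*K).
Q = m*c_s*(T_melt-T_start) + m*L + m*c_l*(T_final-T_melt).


Q1 (sensible, solid) = 5.5420 * 1.1180 * 15.2120 = 94.2529 kJ
Q2 (latent) = 5.5420 * 216.1670 = 1197.9975 kJ
Q3 (sensible, liquid) = 5.5420 * 4.0350 * 51.0700 = 1142.0258 kJ
Q_total = 2434.2762 kJ

2434.2762 kJ


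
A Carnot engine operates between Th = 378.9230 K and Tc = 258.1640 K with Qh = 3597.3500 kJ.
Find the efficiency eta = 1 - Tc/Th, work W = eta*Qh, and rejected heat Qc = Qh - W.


eta = 1 - 258.1640/378.9230 = 0.3187
W = 0.3187 * 3597.3500 = 1146.4397 kJ
Qc = 3597.3500 - 1146.4397 = 2450.9103 kJ

eta = 31.8690%, W = 1146.4397 kJ, Qc = 2450.9103 kJ


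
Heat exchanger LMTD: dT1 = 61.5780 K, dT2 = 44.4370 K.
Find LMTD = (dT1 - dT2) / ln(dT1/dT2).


dT1/dT2 = 1.3857
ln(dT1/dT2) = 0.3262
LMTD = 17.1410 / 0.3262 = 52.5423 K

52.5423 K


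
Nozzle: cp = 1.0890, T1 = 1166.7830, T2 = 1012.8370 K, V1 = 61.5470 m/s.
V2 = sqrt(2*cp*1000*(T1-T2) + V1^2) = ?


dT = 153.9460 K
2*cp*1000*dT = 335294.3880
V1^2 = 3788.0332
V2 = sqrt(339082.4212) = 582.3078 m/s

582.3078 m/s


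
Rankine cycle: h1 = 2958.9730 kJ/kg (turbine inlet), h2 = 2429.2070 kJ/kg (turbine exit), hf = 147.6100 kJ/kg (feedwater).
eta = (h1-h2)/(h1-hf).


W = 529.7660 kJ/kg
Q_in = 2811.3630 kJ/kg
eta = 0.1884 = 18.8437%

eta = 18.8437%


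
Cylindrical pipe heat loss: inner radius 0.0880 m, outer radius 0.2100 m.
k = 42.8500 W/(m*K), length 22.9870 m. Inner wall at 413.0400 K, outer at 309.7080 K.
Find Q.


dT = 103.3320 K
ln(ro/ri) = 0.8698
Q = 2*pi*42.8500*22.9870*103.3320 / 0.8698 = 735263.5625 W

735263.5625 W


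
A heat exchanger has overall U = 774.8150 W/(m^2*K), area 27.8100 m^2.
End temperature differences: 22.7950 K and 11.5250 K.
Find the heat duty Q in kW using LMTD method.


LMTD = 16.5244 K
Q = 774.8150 * 27.8100 * 16.5244 = 356060.7833 W = 356.0608 kW

356.0608 kW


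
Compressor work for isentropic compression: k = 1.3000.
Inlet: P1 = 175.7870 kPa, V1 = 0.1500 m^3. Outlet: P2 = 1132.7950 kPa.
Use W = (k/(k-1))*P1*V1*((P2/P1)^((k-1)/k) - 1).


(k-1)/k = 0.2308
(P2/P1)^exp = 1.5372
W = 4.3333 * 175.7870 * 0.1500 * (1.5372 - 1) = 61.3813 kJ

61.3813 kJ


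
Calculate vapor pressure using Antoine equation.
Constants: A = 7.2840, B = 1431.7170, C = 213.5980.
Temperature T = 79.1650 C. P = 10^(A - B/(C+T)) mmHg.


C+T = 292.7630
B/(C+T) = 4.8904
log10(P) = 7.2840 - 4.8904 = 2.3936
P = 10^2.3936 = 247.5359 mmHg

247.5359 mmHg


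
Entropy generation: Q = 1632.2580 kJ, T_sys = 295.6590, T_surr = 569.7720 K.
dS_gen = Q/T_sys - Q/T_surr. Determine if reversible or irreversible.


dS_sys = 1632.2580/295.6590 = 5.5207 kJ/K
dS_surr = -1632.2580/569.7720 = -2.8648 kJ/K
dS_gen = 5.5207 - 2.8648 = 2.6560 kJ/K (irreversible)

dS_gen = 2.6560 kJ/K, irreversible


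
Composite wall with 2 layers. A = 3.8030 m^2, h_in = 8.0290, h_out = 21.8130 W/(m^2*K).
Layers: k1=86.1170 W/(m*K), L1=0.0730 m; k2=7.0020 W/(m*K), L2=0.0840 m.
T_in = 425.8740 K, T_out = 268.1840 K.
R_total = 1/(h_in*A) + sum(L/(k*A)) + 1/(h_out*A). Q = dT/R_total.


R_conv_in = 1/(8.0290*3.8030) = 0.0328
R_1 = 0.0730/(86.1170*3.8030) = 0.0002
R_2 = 0.0840/(7.0020*3.8030) = 0.0032
R_conv_out = 1/(21.8130*3.8030) = 0.0121
R_total = 0.0482 K/W
Q = 157.6900 / 0.0482 = 3272.7839 W

R_total = 0.0482 K/W, Q = 3272.7839 W


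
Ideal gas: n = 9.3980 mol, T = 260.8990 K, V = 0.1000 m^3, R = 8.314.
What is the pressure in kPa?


P = nRT/V = 9.3980 * 8.314 * 260.8990 / 0.1000
= 20385.3361 / 0.1000 = 203853.3606 Pa = 203.8534 kPa

203.8534 kPa


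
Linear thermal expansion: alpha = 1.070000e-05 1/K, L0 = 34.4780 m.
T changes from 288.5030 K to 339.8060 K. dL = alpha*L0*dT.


dT = 51.3030 K
dL = 1.070000e-05 * 34.4780 * 51.3030 = 0.018926 m
L_final = 34.496926 m

dL = 0.018926 m


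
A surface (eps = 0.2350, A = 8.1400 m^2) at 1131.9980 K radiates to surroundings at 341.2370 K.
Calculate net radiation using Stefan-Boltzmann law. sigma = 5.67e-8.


T^4 = 1.6420e+12
Tsurr^4 = 1.3559e+10
Q = 0.2350 * 5.67e-8 * 8.1400 * 1.6285e+12 = 176626.9401 W

176626.9401 W


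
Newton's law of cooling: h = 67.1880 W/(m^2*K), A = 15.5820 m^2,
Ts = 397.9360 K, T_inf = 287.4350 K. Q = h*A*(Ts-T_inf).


dT = 110.5010 K
Q = 67.1880 * 15.5820 * 110.5010 = 115686.0844 W

115686.0844 W


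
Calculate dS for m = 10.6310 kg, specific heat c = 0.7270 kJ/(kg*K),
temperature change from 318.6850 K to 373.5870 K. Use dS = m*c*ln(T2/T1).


T2/T1 = 1.1723
ln(T2/T1) = 0.1589
dS = 10.6310 * 0.7270 * 0.1589 = 1.2285 kJ/K

1.2285 kJ/K


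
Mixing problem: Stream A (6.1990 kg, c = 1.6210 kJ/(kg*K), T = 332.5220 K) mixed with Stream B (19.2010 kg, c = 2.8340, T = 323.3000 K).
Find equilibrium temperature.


num = 20933.9481
den = 64.4642
Tf = 324.7375 K

324.7375 K


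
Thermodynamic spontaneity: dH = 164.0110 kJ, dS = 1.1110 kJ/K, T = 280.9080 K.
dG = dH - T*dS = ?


T*dS = 280.9080 * 1.1110 = 312.0888 kJ
dG = 164.0110 - 312.0888 = -148.0778 kJ (spontaneous)

dG = -148.0778 kJ, spontaneous


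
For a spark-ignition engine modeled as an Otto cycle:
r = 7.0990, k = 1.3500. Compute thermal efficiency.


r^(k-1) = 1.9857
eta = 1 - 1/1.9857 = 0.4964 = 49.6405%

49.6405%


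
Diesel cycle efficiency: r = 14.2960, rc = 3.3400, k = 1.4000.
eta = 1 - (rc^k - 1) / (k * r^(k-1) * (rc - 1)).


r^(k-1) = 2.8979
rc^k = 5.4106
eta = 0.5354 = 53.5413%

53.5413%


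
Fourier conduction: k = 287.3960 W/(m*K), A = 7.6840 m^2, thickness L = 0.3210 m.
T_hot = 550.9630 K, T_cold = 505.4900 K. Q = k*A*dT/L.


dT = 45.4730 K
Q = 287.3960 * 7.6840 * 45.4730 / 0.3210 = 312835.9465 W

312835.9465 W


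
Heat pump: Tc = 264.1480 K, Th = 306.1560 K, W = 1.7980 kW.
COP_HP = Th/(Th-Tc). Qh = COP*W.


COP = 306.1560 / 42.0080 = 7.2880
Qh = 7.2880 * 1.7980 = 13.1039 kW

COP = 7.2880, Qh = 13.1039 kW


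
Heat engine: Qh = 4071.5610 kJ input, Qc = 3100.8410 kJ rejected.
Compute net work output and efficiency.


W = 4071.5610 - 3100.8410 = 970.7200 kJ
eta = 970.7200 / 4071.5610 = 0.2384 = 23.8415%

W = 970.7200 kJ, eta = 23.8415%


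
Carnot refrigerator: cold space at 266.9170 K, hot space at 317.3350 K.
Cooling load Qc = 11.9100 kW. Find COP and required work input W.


COP = 266.9170 / 50.4180 = 5.2941
W = 11.9100 / 5.2941 = 2.2497 kW

COP = 5.2941, W = 2.2497 kW


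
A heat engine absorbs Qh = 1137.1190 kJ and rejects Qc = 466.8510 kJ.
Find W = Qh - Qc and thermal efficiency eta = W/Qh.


W = 1137.1190 - 466.8510 = 670.2680 kJ
eta = 670.2680 / 1137.1190 = 0.5894 = 58.9444%

W = 670.2680 kJ, eta = 58.9444%


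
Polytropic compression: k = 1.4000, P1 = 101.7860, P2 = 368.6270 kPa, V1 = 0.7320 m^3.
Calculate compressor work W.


(k-1)/k = 0.2857
(P2/P1)^exp = 1.4444
W = 3.5000 * 101.7860 * 0.7320 * (1.4444 - 1) = 115.8870 kJ

115.8870 kJ


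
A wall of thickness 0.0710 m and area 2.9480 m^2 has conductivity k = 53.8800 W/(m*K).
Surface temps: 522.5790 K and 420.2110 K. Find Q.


dT = 102.3680 K
Q = 53.8800 * 2.9480 * 102.3680 / 0.0710 = 229013.4219 W

229013.4219 W


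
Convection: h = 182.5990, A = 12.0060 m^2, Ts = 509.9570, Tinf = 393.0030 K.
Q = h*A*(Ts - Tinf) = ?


dT = 116.9540 K
Q = 182.5990 * 12.0060 * 116.9540 = 256396.3355 W

256396.3355 W


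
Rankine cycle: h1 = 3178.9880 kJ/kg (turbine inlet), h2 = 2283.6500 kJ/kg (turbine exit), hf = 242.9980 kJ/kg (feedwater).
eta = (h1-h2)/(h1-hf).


W = 895.3380 kJ/kg
Q_in = 2935.9900 kJ/kg
eta = 0.3050 = 30.4953%

eta = 30.4953%


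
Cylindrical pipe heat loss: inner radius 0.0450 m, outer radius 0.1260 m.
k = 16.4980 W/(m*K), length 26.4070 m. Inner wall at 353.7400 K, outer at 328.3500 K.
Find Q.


dT = 25.3900 K
ln(ro/ri) = 1.0296
Q = 2*pi*16.4980*26.4070*25.3900 / 1.0296 = 67501.9330 W

67501.9330 W


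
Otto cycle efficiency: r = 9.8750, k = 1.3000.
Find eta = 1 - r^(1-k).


r^(k-1) = 1.9877
eta = 1 - 1/1.9877 = 0.4969 = 49.6918%

49.6918%


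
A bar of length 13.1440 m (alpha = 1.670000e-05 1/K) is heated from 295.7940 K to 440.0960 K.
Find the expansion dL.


dT = 144.3020 K
dL = 1.670000e-05 * 13.1440 * 144.3020 = 0.031675 m
L_final = 13.175675 m

dL = 0.031675 m


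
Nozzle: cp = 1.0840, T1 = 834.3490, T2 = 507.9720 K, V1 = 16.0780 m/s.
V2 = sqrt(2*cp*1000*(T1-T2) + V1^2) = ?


dT = 326.3770 K
2*cp*1000*dT = 707585.3360
V1^2 = 258.5021
V2 = sqrt(707843.8381) = 841.3346 m/s

841.3346 m/s


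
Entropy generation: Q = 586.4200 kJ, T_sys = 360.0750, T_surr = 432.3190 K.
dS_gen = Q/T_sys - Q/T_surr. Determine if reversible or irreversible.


dS_sys = 586.4200/360.0750 = 1.6286 kJ/K
dS_surr = -586.4200/432.3190 = -1.3565 kJ/K
dS_gen = 1.6286 - 1.3565 = 0.2722 kJ/K (irreversible)

dS_gen = 0.2722 kJ/K, irreversible


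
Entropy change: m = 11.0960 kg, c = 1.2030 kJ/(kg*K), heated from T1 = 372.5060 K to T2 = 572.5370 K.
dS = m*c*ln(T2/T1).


T2/T1 = 1.5370
ln(T2/T1) = 0.4298
dS = 11.0960 * 1.2030 * 0.4298 = 5.7375 kJ/K

5.7375 kJ/K


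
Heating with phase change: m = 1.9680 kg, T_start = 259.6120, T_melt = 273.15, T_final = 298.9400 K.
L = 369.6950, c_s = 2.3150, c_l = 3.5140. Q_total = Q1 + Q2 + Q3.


Q1 (sensible, solid) = 1.9680 * 2.3150 * 13.5380 = 61.6780 kJ
Q2 (latent) = 1.9680 * 369.6950 = 727.5598 kJ
Q3 (sensible, liquid) = 1.9680 * 3.5140 * 25.7900 = 178.3521 kJ
Q_total = 967.5899 kJ

967.5899 kJ


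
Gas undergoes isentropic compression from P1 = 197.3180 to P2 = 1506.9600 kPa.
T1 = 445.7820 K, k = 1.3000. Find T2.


(k-1)/k = 0.2308
(P2/P1)^exp = 1.5987
T2 = 445.7820 * 1.5987 = 712.6508 K

712.6508 K


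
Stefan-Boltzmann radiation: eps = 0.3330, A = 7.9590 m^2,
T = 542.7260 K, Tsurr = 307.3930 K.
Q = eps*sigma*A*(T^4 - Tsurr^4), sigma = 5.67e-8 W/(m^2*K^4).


T^4 = 8.6761e+10
Tsurr^4 = 8.9284e+09
Q = 0.3330 * 5.67e-8 * 7.9590 * 7.7832e+10 = 11696.2005 W

11696.2005 W


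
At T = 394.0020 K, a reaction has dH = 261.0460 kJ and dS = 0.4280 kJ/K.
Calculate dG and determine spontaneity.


T*dS = 394.0020 * 0.4280 = 168.6329 kJ
dG = 261.0460 - 168.6329 = 92.4131 kJ (non-spontaneous)

dG = 92.4131 kJ, non-spontaneous


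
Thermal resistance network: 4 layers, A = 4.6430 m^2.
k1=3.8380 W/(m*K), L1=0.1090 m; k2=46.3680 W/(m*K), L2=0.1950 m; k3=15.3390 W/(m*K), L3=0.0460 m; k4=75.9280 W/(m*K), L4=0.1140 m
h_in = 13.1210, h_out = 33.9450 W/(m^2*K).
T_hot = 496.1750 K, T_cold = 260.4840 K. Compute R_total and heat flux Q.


R_conv_in = 1/(13.1210*4.6430) = 0.0164
R_1 = 0.1090/(3.8380*4.6430) = 0.0061
R_2 = 0.1950/(46.3680*4.6430) = 0.0009
R_3 = 0.0460/(15.3390*4.6430) = 0.0006
R_4 = 0.1140/(75.9280*4.6430) = 0.0003
R_conv_out = 1/(33.9450*4.6430) = 0.0063
R_total = 0.0308 K/W
Q = 235.6910 / 0.0308 = 7664.3785 W

R_total = 0.0308 K/W, Q = 7664.3785 W


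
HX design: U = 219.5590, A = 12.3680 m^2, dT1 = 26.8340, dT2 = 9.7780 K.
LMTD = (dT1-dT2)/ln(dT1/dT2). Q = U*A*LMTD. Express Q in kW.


LMTD = 16.8949 K
Q = 219.5590 * 12.3680 * 16.8949 = 45878.2268 W = 45.8782 kW

45.8782 kW


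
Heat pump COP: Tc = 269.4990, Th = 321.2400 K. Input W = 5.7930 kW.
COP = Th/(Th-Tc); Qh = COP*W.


COP = 321.2400 / 51.7410 = 6.2086
Qh = 6.2086 * 5.7930 = 35.9665 kW

COP = 6.2086, Qh = 35.9665 kW


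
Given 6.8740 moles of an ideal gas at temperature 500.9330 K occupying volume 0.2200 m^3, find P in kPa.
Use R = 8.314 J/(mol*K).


P = nRT/V = 6.8740 * 8.314 * 500.9330 / 0.2200
= 28628.5394 / 0.2200 = 130129.7243 Pa = 130.1297 kPa

130.1297 kPa


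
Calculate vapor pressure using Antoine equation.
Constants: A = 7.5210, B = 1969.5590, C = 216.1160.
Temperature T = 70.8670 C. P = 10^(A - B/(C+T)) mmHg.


C+T = 286.9830
B/(C+T) = 6.8630
log10(P) = 7.5210 - 6.8630 = 0.6580
P = 10^0.6580 = 4.5501 mmHg

4.5501 mmHg


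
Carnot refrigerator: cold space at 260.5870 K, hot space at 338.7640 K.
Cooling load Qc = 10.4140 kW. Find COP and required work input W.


COP = 260.5870 / 78.1770 = 3.3333
W = 10.4140 / 3.3333 = 3.1242 kW

COP = 3.3333, W = 3.1242 kW


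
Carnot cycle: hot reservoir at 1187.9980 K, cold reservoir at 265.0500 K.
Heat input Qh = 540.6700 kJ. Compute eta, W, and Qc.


eta = 1 - 265.0500/1187.9980 = 0.7769
W = 0.7769 * 540.6700 = 420.0430 kJ
Qc = 540.6700 - 420.0430 = 120.6270 kJ

eta = 77.6894%, W = 420.0430 kJ, Qc = 120.6270 kJ


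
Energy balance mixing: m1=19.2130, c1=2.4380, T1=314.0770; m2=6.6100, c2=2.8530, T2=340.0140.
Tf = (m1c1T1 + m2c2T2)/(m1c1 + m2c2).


num = 21123.8693
den = 65.6996
Tf = 321.5219 K

321.5219 K


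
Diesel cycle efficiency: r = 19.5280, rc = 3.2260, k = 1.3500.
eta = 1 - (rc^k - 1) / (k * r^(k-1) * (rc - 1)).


r^(k-1) = 2.8296
rc^k = 4.8607
eta = 0.5460 = 54.5981%

54.5981%


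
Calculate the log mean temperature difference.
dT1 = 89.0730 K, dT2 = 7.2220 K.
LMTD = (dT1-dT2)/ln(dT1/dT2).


dT1/dT2 = 12.3336
ln(dT1/dT2) = 2.5123
LMTD = 81.8510 / 2.5123 = 32.5798 K

32.5798 K


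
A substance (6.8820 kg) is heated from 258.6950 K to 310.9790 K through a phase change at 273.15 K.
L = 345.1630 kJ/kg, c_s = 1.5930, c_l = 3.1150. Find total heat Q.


Q1 (sensible, solid) = 6.8820 * 1.5930 * 14.4550 = 158.4705 kJ
Q2 (latent) = 6.8820 * 345.1630 = 2375.4118 kJ
Q3 (sensible, liquid) = 6.8820 * 3.1150 * 37.8290 = 810.9565 kJ
Q_total = 3344.8388 kJ

3344.8388 kJ


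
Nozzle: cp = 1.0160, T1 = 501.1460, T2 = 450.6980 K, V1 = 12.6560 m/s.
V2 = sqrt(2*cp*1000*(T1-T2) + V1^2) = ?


dT = 50.4480 K
2*cp*1000*dT = 102510.3360
V1^2 = 160.1743
V2 = sqrt(102670.5103) = 320.4224 m/s

320.4224 m/s


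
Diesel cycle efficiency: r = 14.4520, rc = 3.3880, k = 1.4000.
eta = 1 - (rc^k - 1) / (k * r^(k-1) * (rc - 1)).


r^(k-1) = 2.9105
rc^k = 5.5198
eta = 0.5355 = 53.5503%

53.5503%


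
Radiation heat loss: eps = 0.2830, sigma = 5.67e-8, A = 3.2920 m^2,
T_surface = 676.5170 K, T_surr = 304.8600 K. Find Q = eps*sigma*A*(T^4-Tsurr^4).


T^4 = 2.0947e+11
Tsurr^4 = 8.6378e+09
Q = 0.2830 * 5.67e-8 * 3.2920 * 2.0083e+11 = 10608.5359 W

10608.5359 W


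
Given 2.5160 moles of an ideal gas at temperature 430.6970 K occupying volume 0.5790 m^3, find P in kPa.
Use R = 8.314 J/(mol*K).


P = nRT/V = 2.5160 * 8.314 * 430.6970 / 0.5790
= 9009.3302 / 0.5790 = 15560.1558 Pa = 15.5602 kPa

15.5602 kPa


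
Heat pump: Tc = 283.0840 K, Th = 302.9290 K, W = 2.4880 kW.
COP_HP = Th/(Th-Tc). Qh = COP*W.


COP = 302.9290 / 19.8450 = 15.2648
Qh = 15.2648 * 2.4880 = 37.9787 kW

COP = 15.2648, Qh = 37.9787 kW


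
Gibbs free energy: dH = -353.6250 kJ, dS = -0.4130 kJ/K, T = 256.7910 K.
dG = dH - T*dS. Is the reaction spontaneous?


T*dS = 256.7910 * -0.4130 = -106.0547 kJ
dG = -353.6250 + 106.0547 = -247.5703 kJ (spontaneous)

dG = -247.5703 kJ, spontaneous


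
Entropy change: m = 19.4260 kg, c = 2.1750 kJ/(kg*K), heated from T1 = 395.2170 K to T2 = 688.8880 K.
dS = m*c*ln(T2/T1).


T2/T1 = 1.7431
ln(T2/T1) = 0.5556
dS = 19.4260 * 2.1750 * 0.5556 = 23.4768 kJ/K

23.4768 kJ/K


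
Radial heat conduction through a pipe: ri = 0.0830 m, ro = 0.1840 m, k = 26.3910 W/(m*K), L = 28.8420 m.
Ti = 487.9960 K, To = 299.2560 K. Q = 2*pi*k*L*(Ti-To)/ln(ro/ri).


dT = 188.7400 K
ln(ro/ri) = 0.7961
Q = 2*pi*26.3910*28.8420*188.7400 / 0.7961 = 1133861.6334 W

1133861.6334 W


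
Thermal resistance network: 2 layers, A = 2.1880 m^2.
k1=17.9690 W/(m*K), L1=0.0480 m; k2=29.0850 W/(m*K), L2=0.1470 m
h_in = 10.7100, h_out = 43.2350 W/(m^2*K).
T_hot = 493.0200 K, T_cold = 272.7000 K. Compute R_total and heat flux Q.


R_conv_in = 1/(10.7100*2.1880) = 0.0427
R_1 = 0.0480/(17.9690*2.1880) = 0.0012
R_2 = 0.1470/(29.0850*2.1880) = 0.0023
R_conv_out = 1/(43.2350*2.1880) = 0.0106
R_total = 0.0568 K/W
Q = 220.3200 / 0.0568 = 3880.5247 W

R_total = 0.0568 K/W, Q = 3880.5247 W


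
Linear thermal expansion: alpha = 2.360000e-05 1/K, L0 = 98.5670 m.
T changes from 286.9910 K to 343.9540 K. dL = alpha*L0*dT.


dT = 56.9630 K
dL = 2.360000e-05 * 98.5670 * 56.9630 = 0.132506 m
L_final = 98.699506 m

dL = 0.132506 m


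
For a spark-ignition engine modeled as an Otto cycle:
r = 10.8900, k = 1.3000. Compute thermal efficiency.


r^(k-1) = 2.0470
eta = 1 - 1/2.0470 = 0.5115 = 51.1470%

51.1470%


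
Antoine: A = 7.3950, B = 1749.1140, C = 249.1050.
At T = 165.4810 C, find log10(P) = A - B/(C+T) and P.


C+T = 414.5860
B/(C+T) = 4.2189
log10(P) = 7.3950 - 4.2189 = 3.1761
P = 10^3.1761 = 1499.8875 mmHg

1499.8875 mmHg


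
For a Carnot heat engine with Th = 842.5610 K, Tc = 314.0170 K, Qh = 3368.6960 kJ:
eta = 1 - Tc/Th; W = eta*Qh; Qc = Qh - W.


eta = 1 - 314.0170/842.5610 = 0.6273
W = 0.6273 * 3368.6960 = 2113.2049 kJ
Qc = 3368.6960 - 2113.2049 = 1255.4911 kJ

eta = 62.7307%, W = 2113.2049 kJ, Qc = 1255.4911 kJ


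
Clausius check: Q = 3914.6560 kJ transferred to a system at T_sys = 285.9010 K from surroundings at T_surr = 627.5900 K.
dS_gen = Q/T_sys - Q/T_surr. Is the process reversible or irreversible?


dS_sys = 3914.6560/285.9010 = 13.6923 kJ/K
dS_surr = -3914.6560/627.5900 = -6.2376 kJ/K
dS_gen = 13.6923 - 6.2376 = 7.4547 kJ/K (irreversible)

dS_gen = 7.4547 kJ/K, irreversible


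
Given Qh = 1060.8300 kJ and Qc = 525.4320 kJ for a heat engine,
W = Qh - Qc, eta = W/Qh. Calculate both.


W = 1060.8300 - 525.4320 = 535.3980 kJ
eta = 535.3980 / 1060.8300 = 0.5047 = 50.4697%

W = 535.3980 kJ, eta = 50.4697%


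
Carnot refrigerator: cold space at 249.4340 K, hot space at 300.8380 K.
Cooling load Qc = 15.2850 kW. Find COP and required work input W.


COP = 249.4340 / 51.4040 = 4.8524
W = 15.2850 / 4.8524 = 3.1500 kW

COP = 4.8524, W = 3.1500 kW


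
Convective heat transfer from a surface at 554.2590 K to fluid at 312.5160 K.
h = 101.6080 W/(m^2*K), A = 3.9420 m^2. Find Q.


dT = 241.7430 K
Q = 101.6080 * 3.9420 * 241.7430 = 96827.4357 W

96827.4357 W


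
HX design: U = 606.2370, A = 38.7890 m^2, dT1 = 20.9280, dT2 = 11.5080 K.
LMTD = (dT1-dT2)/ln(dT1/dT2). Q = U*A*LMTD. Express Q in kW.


LMTD = 15.7513 K
Q = 606.2370 * 38.7890 * 15.7513 = 370397.1844 W = 370.3972 kW

370.3972 kW


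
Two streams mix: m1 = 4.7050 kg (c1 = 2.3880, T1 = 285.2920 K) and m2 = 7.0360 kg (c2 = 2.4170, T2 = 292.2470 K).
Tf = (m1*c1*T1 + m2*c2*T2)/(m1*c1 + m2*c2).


num = 8175.3657
den = 28.2416
Tf = 289.4800 K

289.4800 K


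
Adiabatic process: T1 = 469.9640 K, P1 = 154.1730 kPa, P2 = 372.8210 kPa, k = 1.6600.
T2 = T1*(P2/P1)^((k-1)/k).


(k-1)/k = 0.3976
(P2/P1)^exp = 1.4206
T2 = 469.9640 * 1.4206 = 667.6323 K

667.6323 K


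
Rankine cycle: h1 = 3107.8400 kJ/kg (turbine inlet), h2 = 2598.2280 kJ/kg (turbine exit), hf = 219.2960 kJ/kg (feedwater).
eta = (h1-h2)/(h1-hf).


W = 509.6120 kJ/kg
Q_in = 2888.5440 kJ/kg
eta = 0.1764 = 17.6425%

eta = 17.6425%


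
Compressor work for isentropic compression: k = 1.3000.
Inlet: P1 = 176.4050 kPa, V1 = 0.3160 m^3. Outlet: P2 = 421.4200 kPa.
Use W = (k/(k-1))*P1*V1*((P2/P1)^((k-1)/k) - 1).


(k-1)/k = 0.2308
(P2/P1)^exp = 1.2226
W = 4.3333 * 176.4050 * 0.3160 * (1.2226 - 1) = 53.7662 kJ

53.7662 kJ


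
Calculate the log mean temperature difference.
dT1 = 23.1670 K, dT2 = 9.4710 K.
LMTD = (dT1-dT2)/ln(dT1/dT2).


dT1/dT2 = 2.4461
ln(dT1/dT2) = 0.8945
LMTD = 13.6960 / 0.8945 = 15.3114 K

15.3114 K


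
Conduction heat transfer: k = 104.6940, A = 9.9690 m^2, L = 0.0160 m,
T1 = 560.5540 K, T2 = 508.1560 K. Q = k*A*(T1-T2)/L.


dT = 52.3980 K
Q = 104.6940 * 9.9690 * 52.3980 / 0.0160 = 3417968.9798 W

3417968.9798 W


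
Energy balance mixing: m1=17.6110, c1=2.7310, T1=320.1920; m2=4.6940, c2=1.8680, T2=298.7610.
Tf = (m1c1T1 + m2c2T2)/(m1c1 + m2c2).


num = 18019.4930
den = 56.8640
Tf = 316.8874 K

316.8874 K


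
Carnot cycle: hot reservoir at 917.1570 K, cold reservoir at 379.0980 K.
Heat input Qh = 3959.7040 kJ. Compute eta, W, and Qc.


eta = 1 - 379.0980/917.1570 = 0.5867
W = 0.5867 * 3959.7040 = 2322.9985 kJ
Qc = 3959.7040 - 2322.9985 = 1636.7055 kJ

eta = 58.6660%, W = 2322.9985 kJ, Qc = 1636.7055 kJ


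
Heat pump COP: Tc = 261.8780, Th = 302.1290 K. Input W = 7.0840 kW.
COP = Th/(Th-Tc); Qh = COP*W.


COP = 302.1290 / 40.2510 = 7.5061
Qh = 7.5061 * 7.0840 = 53.1734 kW

COP = 7.5061, Qh = 53.1734 kW


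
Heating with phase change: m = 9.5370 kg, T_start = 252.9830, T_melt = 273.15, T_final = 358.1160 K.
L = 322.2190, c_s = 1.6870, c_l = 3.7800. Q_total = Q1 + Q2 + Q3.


Q1 (sensible, solid) = 9.5370 * 1.6870 * 20.1670 = 324.4652 kJ
Q2 (latent) = 9.5370 * 322.2190 = 3073.0026 kJ
Q3 (sensible, liquid) = 9.5370 * 3.7800 * 84.9660 = 3063.0124 kJ
Q_total = 6460.4802 kJ

6460.4802 kJ


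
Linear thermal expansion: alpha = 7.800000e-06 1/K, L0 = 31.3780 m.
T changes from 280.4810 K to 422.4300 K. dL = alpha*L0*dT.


dT = 141.9490 K
dL = 7.800000e-06 * 31.3780 * 141.9490 = 0.034742 m
L_final = 31.412742 m

dL = 0.034742 m


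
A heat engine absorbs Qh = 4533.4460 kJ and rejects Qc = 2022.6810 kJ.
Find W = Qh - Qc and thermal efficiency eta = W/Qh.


W = 4533.4460 - 2022.6810 = 2510.7650 kJ
eta = 2510.7650 / 4533.4460 = 0.5538 = 55.3831%

W = 2510.7650 kJ, eta = 55.3831%


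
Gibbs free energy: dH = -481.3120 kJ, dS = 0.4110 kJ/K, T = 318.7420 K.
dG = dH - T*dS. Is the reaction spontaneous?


T*dS = 318.7420 * 0.4110 = 131.0030 kJ
dG = -481.3120 - 131.0030 = -612.3150 kJ (spontaneous)

dG = -612.3150 kJ, spontaneous


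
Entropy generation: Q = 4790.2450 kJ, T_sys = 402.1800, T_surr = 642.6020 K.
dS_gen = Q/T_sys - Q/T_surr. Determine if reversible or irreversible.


dS_sys = 4790.2450/402.1800 = 11.9107 kJ/K
dS_surr = -4790.2450/642.6020 = -7.4545 kJ/K
dS_gen = 11.9107 - 7.4545 = 4.4562 kJ/K (irreversible)

dS_gen = 4.4562 kJ/K, irreversible


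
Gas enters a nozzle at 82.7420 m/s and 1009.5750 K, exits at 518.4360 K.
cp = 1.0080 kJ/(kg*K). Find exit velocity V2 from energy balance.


dT = 491.1390 K
2*cp*1000*dT = 990136.2240
V1^2 = 6846.2386
V2 = sqrt(996982.4626) = 998.4901 m/s

998.4901 m/s


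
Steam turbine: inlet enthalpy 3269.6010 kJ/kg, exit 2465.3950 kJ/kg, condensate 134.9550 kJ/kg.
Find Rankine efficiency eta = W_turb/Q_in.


W = 804.2060 kJ/kg
Q_in = 3134.6460 kJ/kg
eta = 0.2566 = 25.6554%

eta = 25.6554%


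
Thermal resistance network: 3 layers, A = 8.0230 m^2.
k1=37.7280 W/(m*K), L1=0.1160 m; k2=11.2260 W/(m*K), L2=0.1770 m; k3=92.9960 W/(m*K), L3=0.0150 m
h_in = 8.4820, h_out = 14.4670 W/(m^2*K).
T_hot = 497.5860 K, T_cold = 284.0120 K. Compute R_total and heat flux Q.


R_conv_in = 1/(8.4820*8.0230) = 0.0147
R_1 = 0.1160/(37.7280*8.0230) = 0.0004
R_2 = 0.1770/(11.2260*8.0230) = 0.0020
R_3 = 0.0150/(92.9960*8.0230) = 2.0104e-05
R_conv_out = 1/(14.4670*8.0230) = 0.0086
R_total = 0.0257 K/W
Q = 213.5740 / 0.0257 = 8317.0748 W

R_total = 0.0257 K/W, Q = 8317.0748 W


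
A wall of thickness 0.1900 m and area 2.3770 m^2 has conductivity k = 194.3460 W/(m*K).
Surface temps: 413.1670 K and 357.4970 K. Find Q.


dT = 55.6700 K
Q = 194.3460 * 2.3770 * 55.6700 / 0.1900 = 135354.4095 W

135354.4095 W


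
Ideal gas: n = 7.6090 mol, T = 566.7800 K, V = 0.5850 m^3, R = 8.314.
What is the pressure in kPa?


P = nRT/V = 7.6090 * 8.314 * 566.7800 / 0.5850
= 35855.1977 / 0.5850 = 61290.9362 Pa = 61.2909 kPa

61.2909 kPa


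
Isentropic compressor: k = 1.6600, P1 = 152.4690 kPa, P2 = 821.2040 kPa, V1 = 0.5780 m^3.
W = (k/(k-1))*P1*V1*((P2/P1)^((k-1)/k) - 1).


(k-1)/k = 0.3976
(P2/P1)^exp = 1.9532
W = 2.5152 * 152.4690 * 0.5780 * (1.9532 - 1) = 211.2786 kJ

211.2786 kJ


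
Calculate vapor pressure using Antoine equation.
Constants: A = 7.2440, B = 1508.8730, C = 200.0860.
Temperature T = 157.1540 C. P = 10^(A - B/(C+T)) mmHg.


C+T = 357.2400
B/(C+T) = 4.2237
log10(P) = 7.2440 - 4.2237 = 3.0203
P = 10^3.0203 = 1047.8629 mmHg

1047.8629 mmHg


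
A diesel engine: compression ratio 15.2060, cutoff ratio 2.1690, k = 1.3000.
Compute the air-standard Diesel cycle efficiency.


r^(k-1) = 2.2626
rc^k = 2.7361
eta = 0.4951 = 49.5082%

49.5082%


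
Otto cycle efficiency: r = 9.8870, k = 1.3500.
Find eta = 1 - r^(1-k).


r^(k-1) = 2.2298
eta = 1 - 1/2.2298 = 0.5515 = 55.1536%

55.1536%


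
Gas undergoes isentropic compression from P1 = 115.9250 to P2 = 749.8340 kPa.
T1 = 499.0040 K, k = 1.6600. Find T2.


(k-1)/k = 0.3976
(P2/P1)^exp = 2.1007
T2 = 499.0040 * 2.1007 = 1048.2516 K

1048.2516 K


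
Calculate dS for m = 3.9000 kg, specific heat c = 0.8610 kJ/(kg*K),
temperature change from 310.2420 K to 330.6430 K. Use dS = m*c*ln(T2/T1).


T2/T1 = 1.0658
ln(T2/T1) = 0.0637
dS = 3.9000 * 0.8610 * 0.0637 = 0.2139 kJ/K

0.2139 kJ/K


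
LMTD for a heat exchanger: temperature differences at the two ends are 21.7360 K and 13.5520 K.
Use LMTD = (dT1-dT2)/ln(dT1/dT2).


dT1/dT2 = 1.6039
ln(dT1/dT2) = 0.4724
LMTD = 8.1840 / 0.4724 = 17.3230 K

17.3230 K


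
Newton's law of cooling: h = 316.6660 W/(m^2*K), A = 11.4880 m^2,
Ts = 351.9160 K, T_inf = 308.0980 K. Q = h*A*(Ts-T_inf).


dT = 43.8180 K
Q = 316.6660 * 11.4880 * 43.8180 = 159403.7060 W

159403.7060 W


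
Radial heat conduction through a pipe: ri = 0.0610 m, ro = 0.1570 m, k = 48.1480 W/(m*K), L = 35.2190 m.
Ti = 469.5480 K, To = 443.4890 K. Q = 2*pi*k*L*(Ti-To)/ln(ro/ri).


dT = 26.0590 K
ln(ro/ri) = 0.9454
Q = 2*pi*48.1480*35.2190*26.0590 / 0.9454 = 293690.6892 W

293690.6892 W


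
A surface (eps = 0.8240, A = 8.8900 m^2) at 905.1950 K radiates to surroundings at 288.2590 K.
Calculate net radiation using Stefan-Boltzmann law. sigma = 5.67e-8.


T^4 = 6.7138e+11
Tsurr^4 = 6.9045e+09
Q = 0.8240 * 5.67e-8 * 8.8900 * 6.6448e+11 = 275988.6356 W

275988.6356 W


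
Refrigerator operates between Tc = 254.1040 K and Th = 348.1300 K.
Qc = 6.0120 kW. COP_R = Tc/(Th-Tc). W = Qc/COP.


COP = 254.1040 / 94.0260 = 2.7025
W = 6.0120 / 2.7025 = 2.2246 kW

COP = 2.7025, W = 2.2246 kW


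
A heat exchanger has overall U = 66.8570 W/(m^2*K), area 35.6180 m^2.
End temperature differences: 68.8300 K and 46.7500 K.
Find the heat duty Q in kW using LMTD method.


LMTD = 57.0800 K
Q = 66.8570 * 35.6180 * 57.0800 = 135925.3484 W = 135.9253 kW

135.9253 kW


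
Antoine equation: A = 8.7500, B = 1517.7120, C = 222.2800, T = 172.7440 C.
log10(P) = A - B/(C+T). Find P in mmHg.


C+T = 395.0240
B/(C+T) = 3.8421
log10(P) = 8.7500 - 3.8421 = 4.9079
P = 10^4.9079 = 80895.5406 mmHg

80895.5406 mmHg


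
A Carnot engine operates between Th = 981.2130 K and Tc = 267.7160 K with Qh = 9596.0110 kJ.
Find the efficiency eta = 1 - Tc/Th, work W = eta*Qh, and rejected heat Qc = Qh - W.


eta = 1 - 267.7160/981.2130 = 0.7272
W = 0.7272 * 9596.0110 = 6977.8173 kJ
Qc = 9596.0110 - 6977.8173 = 2618.1937 kJ

eta = 72.7158%, W = 6977.8173 kJ, Qc = 2618.1937 kJ


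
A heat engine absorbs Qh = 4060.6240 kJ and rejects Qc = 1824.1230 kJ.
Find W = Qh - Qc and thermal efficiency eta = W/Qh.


W = 4060.6240 - 1824.1230 = 2236.5010 kJ
eta = 2236.5010 / 4060.6240 = 0.5508 = 55.0778%

W = 2236.5010 kJ, eta = 55.0778%


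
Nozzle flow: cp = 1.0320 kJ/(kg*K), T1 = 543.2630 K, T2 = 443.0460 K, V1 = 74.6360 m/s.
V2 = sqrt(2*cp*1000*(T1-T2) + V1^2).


dT = 100.2170 K
2*cp*1000*dT = 206847.8880
V1^2 = 5570.5325
V2 = sqrt(212418.4205) = 460.8887 m/s

460.8887 m/s


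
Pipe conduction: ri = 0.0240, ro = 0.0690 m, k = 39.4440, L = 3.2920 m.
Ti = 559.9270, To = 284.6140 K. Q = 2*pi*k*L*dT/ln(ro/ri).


dT = 275.3130 K
ln(ro/ri) = 1.0561
Q = 2*pi*39.4440*3.2920*275.3130 / 1.0561 = 212697.2051 W

212697.2051 W


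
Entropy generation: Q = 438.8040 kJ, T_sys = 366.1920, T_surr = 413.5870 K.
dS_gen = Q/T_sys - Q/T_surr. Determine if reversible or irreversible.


dS_sys = 438.8040/366.1920 = 1.1983 kJ/K
dS_surr = -438.8040/413.5870 = -1.0610 kJ/K
dS_gen = 1.1983 - 1.0610 = 0.1373 kJ/K (irreversible)

dS_gen = 0.1373 kJ/K, irreversible


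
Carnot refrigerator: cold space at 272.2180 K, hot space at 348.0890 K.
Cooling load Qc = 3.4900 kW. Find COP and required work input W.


COP = 272.2180 / 75.8710 = 3.5879
W = 3.4900 / 3.5879 = 0.9727 kW

COP = 3.5879, W = 0.9727 kW


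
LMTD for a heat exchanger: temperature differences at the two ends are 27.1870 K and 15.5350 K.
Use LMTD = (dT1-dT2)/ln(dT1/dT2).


dT1/dT2 = 1.7500
ln(dT1/dT2) = 0.5596
LMTD = 11.6520 / 0.5596 = 20.8204 K

20.8204 K


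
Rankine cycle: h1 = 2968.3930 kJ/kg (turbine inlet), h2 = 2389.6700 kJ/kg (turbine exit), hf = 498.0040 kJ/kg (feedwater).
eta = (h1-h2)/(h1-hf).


W = 578.7230 kJ/kg
Q_in = 2470.3890 kJ/kg
eta = 0.2343 = 23.4264%

eta = 23.4264%


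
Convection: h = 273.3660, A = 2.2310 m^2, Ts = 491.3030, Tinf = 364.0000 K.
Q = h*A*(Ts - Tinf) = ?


dT = 127.3030 K
Q = 273.3660 * 2.2310 * 127.3030 = 77639.4958 W

77639.4958 W


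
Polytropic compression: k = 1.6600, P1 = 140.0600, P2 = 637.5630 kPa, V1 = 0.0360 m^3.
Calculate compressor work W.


(k-1)/k = 0.3976
(P2/P1)^exp = 1.8268
W = 2.5152 * 140.0600 * 0.0360 * (1.8268 - 1) = 10.4857 kJ

10.4857 kJ


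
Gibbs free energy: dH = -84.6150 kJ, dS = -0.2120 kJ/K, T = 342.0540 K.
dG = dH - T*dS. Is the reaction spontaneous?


T*dS = 342.0540 * -0.2120 = -72.5154 kJ
dG = -84.6150 + 72.5154 = -12.0996 kJ (spontaneous)

dG = -12.0996 kJ, spontaneous


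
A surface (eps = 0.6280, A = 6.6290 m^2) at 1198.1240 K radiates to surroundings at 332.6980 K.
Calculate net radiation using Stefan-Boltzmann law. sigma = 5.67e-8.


T^4 = 2.0607e+12
Tsurr^4 = 1.2252e+10
Q = 0.6280 * 5.67e-8 * 6.6290 * 2.0484e+12 = 483512.7788 W

483512.7788 W


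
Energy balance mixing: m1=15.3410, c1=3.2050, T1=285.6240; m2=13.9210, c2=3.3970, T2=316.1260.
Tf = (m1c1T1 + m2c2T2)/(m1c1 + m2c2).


num = 28993.0175
den = 96.4575
Tf = 300.5780 K

300.5780 K


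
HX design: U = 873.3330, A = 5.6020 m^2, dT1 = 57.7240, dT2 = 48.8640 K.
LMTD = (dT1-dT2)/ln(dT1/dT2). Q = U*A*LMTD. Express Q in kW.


LMTD = 53.1710 K
Q = 873.3330 * 5.6020 * 53.1710 = 260134.5415 W = 260.1345 kW

260.1345 kW


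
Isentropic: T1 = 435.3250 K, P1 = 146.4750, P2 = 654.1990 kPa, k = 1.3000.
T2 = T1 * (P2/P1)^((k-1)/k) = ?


(k-1)/k = 0.2308
(P2/P1)^exp = 1.4125
T2 = 435.3250 * 1.4125 = 614.8954 K

614.8954 K


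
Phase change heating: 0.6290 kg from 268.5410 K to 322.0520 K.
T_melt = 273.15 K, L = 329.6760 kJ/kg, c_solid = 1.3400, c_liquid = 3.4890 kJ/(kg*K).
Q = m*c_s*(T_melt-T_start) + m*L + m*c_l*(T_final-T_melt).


Q1 (sensible, solid) = 0.6290 * 1.3400 * 4.6090 = 3.8847 kJ
Q2 (latent) = 0.6290 * 329.6760 = 207.3662 kJ
Q3 (sensible, liquid) = 0.6290 * 3.4890 * 48.9020 = 107.3194 kJ
Q_total = 318.5703 kJ

318.5703 kJ


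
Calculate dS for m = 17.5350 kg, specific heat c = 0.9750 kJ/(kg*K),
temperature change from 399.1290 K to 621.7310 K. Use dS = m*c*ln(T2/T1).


T2/T1 = 1.5577
ln(T2/T1) = 0.4432
dS = 17.5350 * 0.9750 * 0.4432 = 7.5776 kJ/K

7.5776 kJ/K


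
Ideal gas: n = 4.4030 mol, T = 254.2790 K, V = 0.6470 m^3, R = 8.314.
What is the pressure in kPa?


P = nRT/V = 4.4030 * 8.314 * 254.2790 / 0.6470
= 9308.2749 / 0.6470 = 14386.8236 Pa = 14.3868 kPa

14.3868 kPa
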